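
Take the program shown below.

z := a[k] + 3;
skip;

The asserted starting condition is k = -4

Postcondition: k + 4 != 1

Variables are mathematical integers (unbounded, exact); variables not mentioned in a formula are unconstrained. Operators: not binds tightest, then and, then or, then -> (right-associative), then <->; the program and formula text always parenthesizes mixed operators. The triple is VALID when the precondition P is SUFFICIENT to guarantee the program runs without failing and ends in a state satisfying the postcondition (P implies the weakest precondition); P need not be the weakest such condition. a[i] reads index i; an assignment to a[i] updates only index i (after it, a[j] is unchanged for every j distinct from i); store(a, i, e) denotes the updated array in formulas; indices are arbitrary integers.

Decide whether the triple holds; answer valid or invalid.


Working backward. After the program, the postcondition k + 4 != 1 must hold; in canonical form it is k != -3.
Before skip: k != -3
Before z := a[k] + 3: k != -3
The weakest precondition is k != -3.
Check whether k = -4 implies it.
Every state satisfying the precondition satisfies the weakest precondition: the implication holds.
Answer: valid


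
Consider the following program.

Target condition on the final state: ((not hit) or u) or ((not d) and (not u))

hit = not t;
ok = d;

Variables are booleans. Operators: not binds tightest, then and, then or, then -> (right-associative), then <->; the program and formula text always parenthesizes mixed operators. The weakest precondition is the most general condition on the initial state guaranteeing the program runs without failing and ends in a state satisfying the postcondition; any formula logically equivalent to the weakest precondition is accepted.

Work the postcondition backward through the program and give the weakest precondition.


Working backward. After the program, the postcondition ((not hit) or u) or ((not d) and (not u)) must hold; in canonical form it is (not hit) or u or ((not d) and (not u)).
Before ok := d: (not hit) or u or ((not d) and (not u))
Before hit := not t: t or u or ((not d) and (not u))
Answer: WP = t or u or ((not d) and (not u))


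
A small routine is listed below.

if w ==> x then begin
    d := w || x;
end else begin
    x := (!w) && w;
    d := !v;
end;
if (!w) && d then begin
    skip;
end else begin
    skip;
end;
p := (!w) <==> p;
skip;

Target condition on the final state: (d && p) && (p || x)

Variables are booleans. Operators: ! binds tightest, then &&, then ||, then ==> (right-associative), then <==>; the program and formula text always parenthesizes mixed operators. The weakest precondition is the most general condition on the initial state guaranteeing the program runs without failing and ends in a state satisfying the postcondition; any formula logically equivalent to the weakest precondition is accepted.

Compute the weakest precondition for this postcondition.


Working backward. After the program, the postcondition (d && p) && (p || x) must hold; in canonical form it is d && p && (p || x).
Before skip: d && p && (p || x)
Before p := (!w) <==> p: d && ((!w) <==> p) && (((!w) <==> p) || x)
Then branch requires d && ((!w) <==> p) && (((!w) <==> p) || x); else branch requires d && ((!w) <==> p) && (((!w) <==> p) || x).
Before the if: (((!w) && d) ==> (d && ((!w) <==> p) && (((!w) <==> p) || x))) && ((!((!w) && d)) ==> (d && ((!w) <==> p) && (((!w) <==> p) || x)))
Then branch requires (((!w) && (w || x)) ==> ((w || x) && ((!w) <==> p) && (((!w) <==> p) || x))) && ((!((!w) && (w || x))) ==> ((w || x) && ((!w) <==> p) && (((!w) <==> p) || x))); else branch requires (((!w) && (!v)) ==> ((!v) && ((!w) <==> p))) && ((!((!w) && (!v))) ==> ((!v) && ((!w) <==> p))).
Before the if: ((w ==> x) ==> ((((!w) && (w || x)) ==> ((w || x) && ((!w) <==> p) && (((!w) <==> p) || x))) && ((!((!w) && (w || x))) ==> ((w || x) && ((!w) <==> p) && (((!w) <==> p) || x))))) && ((!(w ==> x)) ==> ((((!w) && (!v)) ==> ((!v) && ((!w) <==> p))) && ((!((!w) && (!v))) ==> ((!v) && ((!w) <==> p)))))
Answer: WP = ((w ==> x) ==> ((((!w) && (w || x)) ==> ((w || x) && ((!w) <==> p) && (((!w) <==> p) || x))) && ((!((!w) && (w || x))) ==> ((w || x) && ((!w) <==> p) && (((!w) <==> p) || x))))) && ((!(w ==> x)) ==> ((((!w) && (!v)) ==> ((!v) && ((!w) <==> p))) && ((!((!w) && (!v))) ==> ((!v) && ((!w) <==> p)))))


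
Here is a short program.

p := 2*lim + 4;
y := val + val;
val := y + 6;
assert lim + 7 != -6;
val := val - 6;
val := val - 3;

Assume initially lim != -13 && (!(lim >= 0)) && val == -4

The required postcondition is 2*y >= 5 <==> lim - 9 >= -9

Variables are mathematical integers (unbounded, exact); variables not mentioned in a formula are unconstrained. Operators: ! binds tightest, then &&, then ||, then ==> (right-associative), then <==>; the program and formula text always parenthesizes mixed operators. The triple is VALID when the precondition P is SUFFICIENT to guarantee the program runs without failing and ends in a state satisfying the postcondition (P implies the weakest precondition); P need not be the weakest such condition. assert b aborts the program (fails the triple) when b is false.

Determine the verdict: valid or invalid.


Working backward. After the program, the postcondition 2*y >= 5 <==> lim - 9 >= -9 must hold; in canonical form it is 2*y >= 5 <==> lim >= 0.
Before val := val - 3: 2*y >= 5 <==> lim >= 0
Before val := val - 6: 2*y >= 5 <==> lim >= 0
Before assert lim + 7 != -6: lim != -13 && (2*y >= 5 <==> lim >= 0)
Before val := y + 6: lim != -13 && (2*y >= 5 <==> lim >= 0)
Before y := val + val: lim != -13 && (4*val >= 5 <==> lim >= 0)
Before p := 2*lim + 4: lim != -13 && (4*val >= 5 <==> lim >= 0)
The weakest precondition is lim != -13 && (4*val >= 5 <==> lim >= 0).
Check whether lim != -13 && (!(lim >= 0)) && val == -4 implies it.
Every state satisfying the precondition satisfies the weakest precondition: the implication holds.
Answer: valid


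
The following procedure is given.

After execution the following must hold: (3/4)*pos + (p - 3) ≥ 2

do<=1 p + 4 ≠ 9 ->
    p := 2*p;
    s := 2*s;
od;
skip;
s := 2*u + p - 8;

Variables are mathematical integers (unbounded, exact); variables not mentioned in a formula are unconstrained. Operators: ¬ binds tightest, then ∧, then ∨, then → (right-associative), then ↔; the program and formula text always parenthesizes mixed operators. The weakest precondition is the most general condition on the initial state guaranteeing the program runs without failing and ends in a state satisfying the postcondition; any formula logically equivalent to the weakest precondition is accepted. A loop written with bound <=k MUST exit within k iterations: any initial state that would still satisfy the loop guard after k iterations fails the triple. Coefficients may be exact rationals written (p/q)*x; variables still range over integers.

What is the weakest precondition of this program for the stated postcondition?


Working backward. After the program, the postcondition (3/4)*pos + (p - 3) ≥ 2 must hold; in canonical form it is p + (3/4)*pos ≥ 5.
Before s := 2*u + p - 8: p + (3/4)*pos ≥ 5
Before skip: p + (3/4)*pos ≥ 5
Before the loop (bound <=1), unroll the exhaustion recursion (WP_0 = exit-now case; WP_j = one more guarded iteration, up to j = 1):
  WP_0: (¬(p ≠ 5)) ∧ p + (3/4)*pos ≥ 5
  WP_1: (p ≠ 5 → ((¬(2*p ≠ 5)) ∧ 2*p + (3/4)*pos ≥ 5)) ∧ ((¬(p ≠ 5)) → p + (3/4)*pos ≥ 5)
So before the loop: (p ≠ 5 → ((¬(2*p ≠ 5)) ∧ 2*p + (3/4)*pos ≥ 5)) ∧ ((¬(p ≠ 5)) → p + (3/4)*pos ≥ 5)
Answer: WP = (p ≠ 5 → ((¬(2*p ≠ 5)) ∧ 2*p + (3/4)*pos ≥ 5)) ∧ ((¬(p ≠ 5)) → p + (3/4)*pos ≥ 5)


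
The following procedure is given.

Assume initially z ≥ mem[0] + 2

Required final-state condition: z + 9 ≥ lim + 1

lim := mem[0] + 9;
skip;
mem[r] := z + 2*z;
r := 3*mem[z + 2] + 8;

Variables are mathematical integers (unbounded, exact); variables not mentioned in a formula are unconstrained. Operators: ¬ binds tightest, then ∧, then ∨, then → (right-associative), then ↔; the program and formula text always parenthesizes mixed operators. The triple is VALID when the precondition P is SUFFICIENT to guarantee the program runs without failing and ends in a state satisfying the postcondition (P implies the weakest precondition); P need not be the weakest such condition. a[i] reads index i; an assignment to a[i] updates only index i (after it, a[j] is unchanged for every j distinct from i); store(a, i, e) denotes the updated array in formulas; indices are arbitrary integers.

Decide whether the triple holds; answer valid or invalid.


Working backward. After the program, the postcondition z + 9 ≥ lim + 1 must hold; in canonical form it is z ≥ lim - 8.
Before r := 3*mem[z + 2] + 8: z ≥ lim - 8
Before mem[r] := z + 2*z: z ≥ lim - 8
Before skip: z ≥ lim - 8
Before lim := mem[0] + 9: z ≥ mem[0] + 1
The weakest precondition is z ≥ mem[0] + 1.
Check whether z ≥ mem[0] + 2 implies it.
Every state satisfying the precondition satisfies the weakest precondition: the implication holds.
Answer: valid


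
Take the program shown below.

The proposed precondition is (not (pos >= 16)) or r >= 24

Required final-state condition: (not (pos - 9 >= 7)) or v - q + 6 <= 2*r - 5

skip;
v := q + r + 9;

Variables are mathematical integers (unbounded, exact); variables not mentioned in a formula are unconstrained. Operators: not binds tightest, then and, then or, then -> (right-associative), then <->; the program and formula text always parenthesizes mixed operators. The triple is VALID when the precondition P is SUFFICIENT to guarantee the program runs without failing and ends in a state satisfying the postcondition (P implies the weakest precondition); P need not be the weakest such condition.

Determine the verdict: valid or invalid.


Working backward. After the program, the postcondition (not (pos - 9 >= 7)) or v - q + 6 <= 2*r - 5 must hold; in canonical form it is (not (pos >= 16)) or v <= q + 2*r - 11.
Before v := q + r + 9: (not (pos >= 16)) or r >= 20
Before skip: (not (pos >= 16)) or r >= 20
The weakest precondition is (not (pos >= 16)) or r >= 20.
Check whether (not (pos >= 16)) or r >= 24 implies it.
Every state satisfying the precondition satisfies the weakest precondition: the implication holds.
Answer: valid


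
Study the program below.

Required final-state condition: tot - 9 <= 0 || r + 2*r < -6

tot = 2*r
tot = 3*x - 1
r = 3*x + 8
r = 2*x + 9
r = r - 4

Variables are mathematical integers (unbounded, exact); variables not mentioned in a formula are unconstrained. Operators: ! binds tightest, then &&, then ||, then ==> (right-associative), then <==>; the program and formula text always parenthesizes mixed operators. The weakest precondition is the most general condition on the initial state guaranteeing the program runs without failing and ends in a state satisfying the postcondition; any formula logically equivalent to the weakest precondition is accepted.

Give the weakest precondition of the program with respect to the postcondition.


Working backward. After the program, the postcondition tot - 9 <= 0 || r + 2*r < -6 must hold; in canonical form it is tot <= 9 || 3*r < -6.
Before r := r - 4: tot <= 9 || 3*r < 6
Before r := 2*x + 9: tot <= 9 || 6*x < -21
Before r := 3*x + 8: tot <= 9 || 6*x < -21
Before tot := 3*x - 1: 3*x <= 10 || 6*x < -21
Before tot := 2*r: 3*x <= 10 || 6*x < -21
Answer: WP = 3*x <= 10 || 6*x < -21


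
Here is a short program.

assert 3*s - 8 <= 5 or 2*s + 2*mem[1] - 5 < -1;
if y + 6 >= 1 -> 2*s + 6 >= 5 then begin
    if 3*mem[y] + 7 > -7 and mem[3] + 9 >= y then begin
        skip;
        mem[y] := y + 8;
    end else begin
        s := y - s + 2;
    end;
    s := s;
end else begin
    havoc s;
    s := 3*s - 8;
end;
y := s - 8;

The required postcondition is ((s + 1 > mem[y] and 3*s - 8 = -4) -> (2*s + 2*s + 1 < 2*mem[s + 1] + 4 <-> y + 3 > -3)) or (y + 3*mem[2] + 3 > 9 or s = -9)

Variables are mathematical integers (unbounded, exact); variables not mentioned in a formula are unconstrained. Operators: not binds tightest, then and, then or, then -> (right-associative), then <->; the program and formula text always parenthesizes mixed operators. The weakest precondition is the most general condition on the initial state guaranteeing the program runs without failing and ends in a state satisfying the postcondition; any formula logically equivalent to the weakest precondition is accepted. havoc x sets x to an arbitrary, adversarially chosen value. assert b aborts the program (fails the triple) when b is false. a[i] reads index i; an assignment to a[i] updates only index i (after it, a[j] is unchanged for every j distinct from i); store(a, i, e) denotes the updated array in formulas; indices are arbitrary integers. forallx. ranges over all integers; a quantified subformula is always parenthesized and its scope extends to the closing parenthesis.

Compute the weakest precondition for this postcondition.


Working backward. After the program, the postcondition ((s + 1 > mem[y] and 3*s - 8 = -4) -> (2*s + 2*s + 1 < 2*mem[s + 1] + 4 <-> y + 3 > -3)) or (y + 3*mem[2] + 3 > 9 or s = -9) must hold; in canonical form it is ((s > mem[y] - 1 and 3*s = 4) -> (4*s < 2*mem[s + 1] + 3 <-> y > -6)) or 3*mem[2] + y > 6 or s = -9.
Before y := s - 8: ((s > mem[s - 8] - 1 and 3*s = 4) -> (4*s < 2*mem[s + 1] + 3 <-> s > 2)) or 3*mem[2] + s > 14 or s = -9
Then branch requires ((3*mem[y] > -14 and mem[3] >= y - 9) -> (((s > store(mem, y, y + 8)[s - 8] - 1 and 3*s = 4) -> (4*s < 2*store(mem, y, y + 8)[s + 1] + 3 <-> s > 2)) or 3*store(mem, y, y + 8)[2] + s > 14 or s = -9)) and ((not (3*mem[y] > -14 and mem[3] >= y - 9)) -> (((y > mem[-s + y - 6] + s - 3 and 3*y = 3*s - 2) -> (4*y < 2*mem[-s + y + 3] + 4*s - 5 <-> y > s)) or 3*mem[2] + y > s + 12 or y = s - 11)); else branch requires forall s_1. (((3*s_1 > mem[3*s_1 - 16] + 7 and 9*s_1 = 28) -> (12*s_1 < 2*mem[3*s_1 - 7] + 35 <-> 3*s_1 > 10)) or 3*mem[2] + 3*s_1 > 22 or 3*s_1 = -1).
Before the if: ((y >= -5 -> 2*s >= -1) -> (((3*mem[y] > -14 and mem[3] >= y - 9) -> (((s > store(mem, y, y + 8)[s - 8] - 1 and 3*s = 4) -> (4*s < 2*store(mem, y, y + 8)[s + 1] + 3 <-> s > 2)) or 3*store(mem, y, y + 8)[2] + s > 14 or s = -9)) and ((not (3*mem[y] > -14 and mem[3] >= y - 9)) -> (((y > mem[-s + y - 6] + s - 3 and 3*y = 3*s - 2) -> (4*y < 2*mem[-s + y + 3] + 4*s - 5 <-> y > s)) or 3*mem[2] + y > s + 12 or y = s - 11)))) and ((not (y >= -5 -> 2*s >= -1)) -> (forall s_1. (((3*s_1 > mem[3*s_1 - 16] + 7 and 9*s_1 = 28) -> (12*s_1 < 2*mem[3*s_1 - 7] + 35 <-> 3*s_1 > 10)) or 3*mem[2] + 3*s_1 > 22 or 3*s_1 = -1)))
Before assert 3*s - 8 <= 5 or 2*s + 2*mem[1] - 5 < -1: (3*s <= 13 or 2*mem[1] + 2*s < 4) and ((y >= -5 -> 2*s >= -1) -> (((3*mem[y] > -14 and mem[3] >= y - 9) -> (((s > store(mem, y, y + 8)[s - 8] - 1 and 3*s = 4) -> (4*s < 2*store(mem, y, y + 8)[s + 1] + 3 <-> s > 2)) or 3*store(mem, y, y + 8)[2] + s > 14 or s = -9)) and ((not (3*mem[y] > -14 and mem[3] >= y - 9)) -> (((y > mem[-s + y - 6] + s - 3 and 3*y = 3*s - 2) -> (4*y < 2*mem[-s + y + 3] + 4*s - 5 <-> y > s)) or 3*mem[2] + y > s + 12 or y = s - 11)))) and ((not (y >= -5 -> 2*s >= -1)) -> (forall s_1. (((3*s_1 > mem[3*s_1 - 16] + 7 and 9*s_1 = 28) -> (12*s_1 < 2*mem[3*s_1 - 7] + 35 <-> 3*s_1 > 10)) or 3*mem[2] + 3*s_1 > 22 or 3*s_1 = -1)))
Answer: WP = (3*s <= 13 or 2*mem[1] + 2*s < 4) and ((y >= -5 -> 2*s >= -1) -> (((3*mem[y] > -14 and mem[3] >= y - 9) -> (((s > store(mem, y, y + 8)[s - 8] - 1 and 3*s = 4) -> (4*s < 2*store(mem, y, y + 8)[s + 1] + 3 <-> s > 2)) or 3*store(mem, y, y + 8)[2] + s > 14 or s = -9)) and ((not (3*mem[y] > -14 and mem[3] >= y - 9)) -> (((y > mem[-s + y - 6] + s - 3 and 3*y = 3*s - 2) -> (4*y < 2*mem[-s + y + 3] + 4*s - 5 <-> y > s)) or 3*mem[2] + y > s + 12 or y = s - 11)))) and ((not (y >= -5 -> 2*s >= -1)) -> (forall s_1. (((3*s_1 > mem[3*s_1 - 16] + 7 and 9*s_1 = 28) -> (12*s_1 < 2*mem[3*s_1 - 7] + 35 <-> 3*s_1 > 10)) or 3*mem[2] + 3*s_1 > 22 or 3*s_1 = -1)))


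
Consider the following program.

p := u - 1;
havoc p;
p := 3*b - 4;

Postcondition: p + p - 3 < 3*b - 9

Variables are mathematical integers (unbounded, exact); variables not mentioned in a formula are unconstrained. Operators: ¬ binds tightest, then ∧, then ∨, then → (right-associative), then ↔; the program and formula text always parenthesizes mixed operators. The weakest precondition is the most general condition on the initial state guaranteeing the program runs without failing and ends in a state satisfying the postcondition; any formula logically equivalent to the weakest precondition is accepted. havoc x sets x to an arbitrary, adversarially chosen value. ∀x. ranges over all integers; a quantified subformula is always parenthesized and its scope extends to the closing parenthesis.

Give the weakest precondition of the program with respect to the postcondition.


Working backward. After the program, the postcondition p + p - 3 < 3*b - 9 must hold; in canonical form it is 2*p < 3*b - 6.
Before p := 3*b - 4: 3*b < 2
Before havoc p: 3*b < 2
Before p := u - 1: 3*b < 2
Answer: WP = 3*b < 2


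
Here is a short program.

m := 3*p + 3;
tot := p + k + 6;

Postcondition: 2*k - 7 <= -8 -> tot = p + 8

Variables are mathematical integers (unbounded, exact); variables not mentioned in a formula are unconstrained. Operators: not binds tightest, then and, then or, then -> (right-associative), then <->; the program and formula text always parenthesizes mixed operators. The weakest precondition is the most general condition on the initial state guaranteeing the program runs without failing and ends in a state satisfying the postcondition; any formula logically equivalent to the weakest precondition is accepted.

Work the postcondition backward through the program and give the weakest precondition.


Working backward. After the program, the postcondition 2*k - 7 <= -8 -> tot = p + 8 must hold; in canonical form it is 2*k <= -1 -> tot = p + 8.
Before tot := p + k + 6: 2*k <= -1 -> k = 2
Before m := 3*p + 3: 2*k <= -1 -> k = 2
Answer: WP = 2*k <= -1 -> k = 2


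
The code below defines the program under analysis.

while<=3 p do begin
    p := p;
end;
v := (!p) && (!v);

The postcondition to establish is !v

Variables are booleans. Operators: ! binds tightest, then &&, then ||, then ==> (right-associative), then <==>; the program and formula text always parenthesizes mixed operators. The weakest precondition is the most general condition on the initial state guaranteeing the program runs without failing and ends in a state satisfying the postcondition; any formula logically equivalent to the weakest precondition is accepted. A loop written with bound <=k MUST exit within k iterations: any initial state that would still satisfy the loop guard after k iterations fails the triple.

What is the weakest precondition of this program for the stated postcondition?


Working backward. After the program, !v must hold.
Before v := (!p) && (!v): !((!p) && (!v))
Before the loop (bound <=3), unroll the exhaustion recursion (WP_0 = exit-now case; WP_j = one more guarded iteration, up to j = 3):
  WP_0: (!p) && (!((!p) && (!v)))
  WP_1: (p ==> ((!p) && (!((!p) && (!v))))) && ((!p) ==> (!((!p) && (!v))))
  WP_2: (p ==> ((p ==> ((!p) && (!((!p) && (!v))))) && ((!p) ==> (!((!p) && (!v)))))) && ((!p) ==> (!((!p) && (!v))))
  WP_3: (p ==> ((p ==> ((p ==> ((!p) && (!((!p) && (!v))))) && ((!p) ==> (!((!p) && (!v)))))) && ((!p) ==> (!((!p) && (!v)))))) && ((!p) ==> (!((!p) && (!v))))
So before the loop: (p ==> ((p ==> ((p ==> ((!p) && (!((!p) && (!v))))) && ((!p) ==> (!((!p) && (!v)))))) && ((!p) ==> (!((!p) && (!v)))))) && ((!p) ==> (!((!p) && (!v))))
Answer: WP = (p ==> ((p ==> ((p ==> ((!p) && (!((!p) && (!v))))) && ((!p) ==> (!((!p) && (!v)))))) && ((!p) ==> (!((!p) && (!v)))))) && ((!p) ==> (!((!p) && (!v))))


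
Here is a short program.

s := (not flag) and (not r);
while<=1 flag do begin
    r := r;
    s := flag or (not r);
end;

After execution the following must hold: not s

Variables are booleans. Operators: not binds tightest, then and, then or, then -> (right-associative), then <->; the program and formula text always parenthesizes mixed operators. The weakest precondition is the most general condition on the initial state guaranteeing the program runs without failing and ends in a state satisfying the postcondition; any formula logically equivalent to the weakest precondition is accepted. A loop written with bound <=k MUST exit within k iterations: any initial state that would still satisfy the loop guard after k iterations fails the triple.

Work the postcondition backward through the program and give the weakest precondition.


Working backward. After the program, not s must hold.
Before the loop (bound <=1), unroll the exhaustion recursion (WP_0 = exit-now case; WP_j = one more guarded iteration, up to j = 1):
  WP_0: (not flag) and (not s)
  WP_1: (flag -> ((not flag) and (not (flag or (not r))))) and ((not flag) -> (not s))
So before the loop: (flag -> ((not flag) and (not (flag or (not r))))) and ((not flag) -> (not s))
Before s := (not flag) and (not r): (flag -> ((not flag) and (not (flag or (not r))))) and ((not flag) -> (not ((not flag) and (not r))))
Answer: WP = (flag -> ((not flag) and (not (flag or (not r))))) and ((not flag) -> (not ((not flag) and (not r))))


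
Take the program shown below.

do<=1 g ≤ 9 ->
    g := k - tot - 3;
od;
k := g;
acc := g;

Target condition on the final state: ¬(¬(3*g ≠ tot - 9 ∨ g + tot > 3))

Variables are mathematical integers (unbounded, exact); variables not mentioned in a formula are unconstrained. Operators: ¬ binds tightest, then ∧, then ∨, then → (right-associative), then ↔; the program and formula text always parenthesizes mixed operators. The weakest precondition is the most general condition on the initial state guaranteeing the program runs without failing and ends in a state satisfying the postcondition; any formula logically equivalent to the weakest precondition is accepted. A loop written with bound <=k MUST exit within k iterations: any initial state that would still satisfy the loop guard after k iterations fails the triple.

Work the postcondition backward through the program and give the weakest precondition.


Working backward. After the program, the postcondition ¬(¬(3*g ≠ tot - 9 ∨ g + tot > 3)) must hold; in canonical form it is 3*g ≠ tot - 9 ∨ g + tot > 3.
Before acc := g: 3*g ≠ tot - 9 ∨ g + tot > 3
Before k := g: 3*g ≠ tot - 9 ∨ g + tot > 3
Before the loop (bound <=1), unroll the exhaustion recursion (WP_0 = exit-now case; WP_j = one more guarded iteration, up to j = 1):
  WP_0: (¬(g ≤ 9)) ∧ (3*g ≠ tot - 9 ∨ g + tot > 3)
  WP_1: (g ≤ 9 → ((¬(k ≤ tot + 12)) ∧ (3*k ≠ 4*tot ∨ k > 6))) ∧ ((¬(g ≤ 9)) → (3*g ≠ tot - 9 ∨ g + tot > 3))
So before the loop: (g ≤ 9 → ((¬(k ≤ tot + 12)) ∧ (3*k ≠ 4*tot ∨ k > 6))) ∧ ((¬(g ≤ 9)) → (3*g ≠ tot - 9 ∨ g + tot > 3))
Answer: WP = (g ≤ 9 → ((¬(k ≤ tot + 12)) ∧ (3*k ≠ 4*tot ∨ k > 6))) ∧ ((¬(g ≤ 9)) → (3*g ≠ tot - 9 ∨ g + tot > 3))


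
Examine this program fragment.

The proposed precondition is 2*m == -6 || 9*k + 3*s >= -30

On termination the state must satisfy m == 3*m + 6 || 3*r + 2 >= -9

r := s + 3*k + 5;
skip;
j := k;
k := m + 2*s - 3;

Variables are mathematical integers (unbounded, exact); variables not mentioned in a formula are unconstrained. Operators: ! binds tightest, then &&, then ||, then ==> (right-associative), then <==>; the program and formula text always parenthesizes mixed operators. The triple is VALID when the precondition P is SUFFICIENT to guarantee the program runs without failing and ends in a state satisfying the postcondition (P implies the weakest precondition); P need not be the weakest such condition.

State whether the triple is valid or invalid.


Working backward. After the program, the postcondition m == 3*m + 6 || 3*r + 2 >= -9 must hold; in canonical form it is 2*m == -6 || 3*r >= -11.
Before k := m + 2*s - 3: 2*m == -6 || 3*r >= -11
Before j := k: 2*m == -6 || 3*r >= -11
Before skip: 2*m == -6 || 3*r >= -11
Before r := s + 3*k + 5: 2*m == -6 || 9*k + 3*s >= -26
The weakest precondition is 2*m == -6 || 9*k + 3*s >= -26.
Check whether 2*m == -6 || 9*k + 3*s >= -30 implies it.
Countermodel: at the initial state k = 0, m = -2, s = -9, the precondition holds but the weakest precondition fails.
Answer: invalid


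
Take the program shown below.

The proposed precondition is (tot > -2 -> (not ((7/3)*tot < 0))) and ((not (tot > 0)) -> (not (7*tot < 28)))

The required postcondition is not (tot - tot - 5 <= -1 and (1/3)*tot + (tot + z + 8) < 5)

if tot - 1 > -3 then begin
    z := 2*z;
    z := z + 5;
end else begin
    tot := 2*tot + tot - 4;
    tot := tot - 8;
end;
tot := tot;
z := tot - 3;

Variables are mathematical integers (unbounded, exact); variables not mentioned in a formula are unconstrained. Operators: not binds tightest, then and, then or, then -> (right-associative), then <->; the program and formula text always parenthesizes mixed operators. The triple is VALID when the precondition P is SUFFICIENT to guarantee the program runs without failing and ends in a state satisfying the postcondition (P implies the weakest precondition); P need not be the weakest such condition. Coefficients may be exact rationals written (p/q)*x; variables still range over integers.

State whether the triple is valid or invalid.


Working backward. After the program, the postcondition not (tot - tot - 5 <= -1 and (1/3)*tot + (tot + z + 8) < 5) must hold; in canonical form it is not ((4/3)*tot + z < -3).
Before z := tot - 3: not ((7/3)*tot < 0)
Before tot := tot: not ((7/3)*tot < 0)
Then branch requires not ((7/3)*tot < 0); else branch requires not (7*tot < 28).
Before the if: (tot > -2 -> (not ((7/3)*tot < 0))) and ((not (tot > -2)) -> (not (7*tot < 28)))
The weakest precondition is (tot > -2 -> (not ((7/3)*tot < 0))) and ((not (tot > -2)) -> (not (7*tot < 28))).
Check whether (tot > -2 -> (not ((7/3)*tot < 0))) and ((not (tot > 0)) -> (not (7*tot < 28))) implies it.
Every state satisfying the precondition satisfies the weakest precondition: the implication holds.
Answer: valid


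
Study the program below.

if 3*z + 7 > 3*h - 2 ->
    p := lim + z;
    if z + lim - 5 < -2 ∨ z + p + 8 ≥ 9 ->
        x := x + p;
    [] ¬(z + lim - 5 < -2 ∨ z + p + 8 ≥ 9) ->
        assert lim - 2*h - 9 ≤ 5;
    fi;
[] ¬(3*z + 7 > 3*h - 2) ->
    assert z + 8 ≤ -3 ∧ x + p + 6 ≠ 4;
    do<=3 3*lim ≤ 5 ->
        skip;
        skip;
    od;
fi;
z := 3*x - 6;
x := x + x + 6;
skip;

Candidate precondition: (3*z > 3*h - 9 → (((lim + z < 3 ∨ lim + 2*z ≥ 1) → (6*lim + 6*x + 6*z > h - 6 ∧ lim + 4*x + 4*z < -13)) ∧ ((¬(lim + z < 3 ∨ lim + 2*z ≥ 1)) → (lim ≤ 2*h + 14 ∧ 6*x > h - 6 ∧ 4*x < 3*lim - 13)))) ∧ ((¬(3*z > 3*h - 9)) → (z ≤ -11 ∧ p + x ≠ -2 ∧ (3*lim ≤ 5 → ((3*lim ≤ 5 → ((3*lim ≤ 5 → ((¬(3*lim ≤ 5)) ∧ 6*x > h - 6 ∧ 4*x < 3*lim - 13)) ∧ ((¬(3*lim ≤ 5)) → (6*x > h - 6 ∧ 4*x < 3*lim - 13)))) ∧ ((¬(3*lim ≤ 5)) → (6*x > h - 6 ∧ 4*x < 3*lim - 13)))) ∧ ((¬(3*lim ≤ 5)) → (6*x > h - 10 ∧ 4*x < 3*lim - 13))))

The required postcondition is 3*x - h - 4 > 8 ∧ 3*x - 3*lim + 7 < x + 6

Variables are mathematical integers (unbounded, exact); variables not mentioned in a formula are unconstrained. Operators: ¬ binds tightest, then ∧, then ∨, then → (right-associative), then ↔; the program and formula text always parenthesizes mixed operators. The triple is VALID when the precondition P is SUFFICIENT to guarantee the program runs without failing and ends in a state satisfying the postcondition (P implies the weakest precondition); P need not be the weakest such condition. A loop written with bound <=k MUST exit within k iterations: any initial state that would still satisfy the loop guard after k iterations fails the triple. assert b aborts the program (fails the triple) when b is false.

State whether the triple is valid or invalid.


Working backward. After the program, the postcondition 3*x - h - 4 > 8 ∧ 3*x - 3*lim + 7 < x + 6 must hold; in canonical form it is 3*x > h + 12 ∧ 2*x < 3*lim - 1.
Before skip: 3*x > h + 12 ∧ 2*x < 3*lim - 1
Before x := x + x + 6: 6*x > h - 6 ∧ 4*x < 3*lim - 13
Before z := 3*x - 6: 6*x > h - 6 ∧ 4*x < 3*lim - 13
Then branch requires ((lim + z < 3 ∨ lim + 2*z ≥ 1) → (6*lim + 6*x + 6*z > h - 6 ∧ lim + 4*x + 4*z < -13)) ∧ ((¬(lim + z < 3 ∨ lim + 2*z ≥ 1)) → (lim ≤ 2*h + 14 ∧ 6*x > h - 6 ∧ 4*x < 3*lim - 13)); else branch requires z ≤ -11 ∧ p + x ≠ -2 ∧ (3*lim ≤ 5 → ((3*lim ≤ 5 → ((3*lim ≤ 5 → ((¬(3*lim ≤ 5)) ∧ 6*x > h - 6 ∧ 4*x < 3*lim - 13)) ∧ ((¬(3*lim ≤ 5)) → (6*x > h - 6 ∧ 4*x < 3*lim - 13)))) ∧ ((¬(3*lim ≤ 5)) → (6*x > h - 6 ∧ 4*x < 3*lim - 13)))) ∧ ((¬(3*lim ≤ 5)) → (6*x > h - 6 ∧ 4*x < 3*lim - 13)).
Before the if: (3*z > 3*h - 9 → (((lim + z < 3 ∨ lim + 2*z ≥ 1) → (6*lim + 6*x + 6*z > h - 6 ∧ lim + 4*x + 4*z < -13)) ∧ ((¬(lim + z < 3 ∨ lim + 2*z ≥ 1)) → (lim ≤ 2*h + 14 ∧ 6*x > h - 6 ∧ 4*x < 3*lim - 13)))) ∧ ((¬(3*z > 3*h - 9)) → (z ≤ -11 ∧ p + x ≠ -2 ∧ (3*lim ≤ 5 → ((3*lim ≤ 5 → ((3*lim ≤ 5 → ((¬(3*lim ≤ 5)) ∧ 6*x > h - 6 ∧ 4*x < 3*lim - 13)) ∧ ((¬(3*lim ≤ 5)) → (6*x > h - 6 ∧ 4*x < 3*lim - 13)))) ∧ ((¬(3*lim ≤ 5)) → (6*x > h - 6 ∧ 4*x < 3*lim - 13)))) ∧ ((¬(3*lim ≤ 5)) → (6*x > h - 6 ∧ 4*x < 3*lim - 13))))
The weakest precondition is (3*z > 3*h - 9 → (((lim + z < 3 ∨ lim + 2*z ≥ 1) → (6*lim + 6*x + 6*z > h - 6 ∧ lim + 4*x + 4*z < -13)) ∧ ((¬(lim + z < 3 ∨ lim + 2*z ≥ 1)) → (lim ≤ 2*h + 14 ∧ 6*x > h - 6 ∧ 4*x < 3*lim - 13)))) ∧ ((¬(3*z > 3*h - 9)) → (z ≤ -11 ∧ p + x ≠ -2 ∧ (3*lim ≤ 5 → ((3*lim ≤ 5 → ((3*lim ≤ 5 → ((¬(3*lim ≤ 5)) ∧ 6*x > h - 6 ∧ 4*x < 3*lim - 13)) ∧ ((¬(3*lim ≤ 5)) → (6*x > h - 6 ∧ 4*x < 3*lim - 13)))) ∧ ((¬(3*lim ≤ 5)) → (6*x > h - 6 ∧ 4*x < 3*lim - 13)))) ∧ ((¬(3*lim ≤ 5)) → (6*x > h - 6 ∧ 4*x < 3*lim - 13)))).
Check whether (3*z > 3*h - 9 → (((lim + z < 3 ∨ lim + 2*z ≥ 1) → (6*lim + 6*x + 6*z > h - 6 ∧ lim + 4*x + 4*z < -13)) ∧ ((¬(lim + z < 3 ∨ lim + 2*z ≥ 1)) → (lim ≤ 2*h + 14 ∧ 6*x > h - 6 ∧ 4*x < 3*lim - 13)))) ∧ ((¬(3*z > 3*h - 9)) → (z ≤ -11 ∧ p + x ≠ -2 ∧ (3*lim ≤ 5 → ((3*lim ≤ 5 → ((3*lim ≤ 5 → ((¬(3*lim ≤ 5)) ∧ 6*x > h - 6 ∧ 4*x < 3*lim - 13)) ∧ ((¬(3*lim ≤ 5)) → (6*x > h - 6 ∧ 4*x < 3*lim - 13)))) ∧ ((¬(3*lim ≤ 5)) → (6*x > h - 6 ∧ 4*x < 3*lim - 13)))) ∧ ((¬(3*lim ≤ 5)) → (6*x > h - 10 ∧ 4*x < 3*lim - 13)))) implies it.
Countermodel: at the initial state h = 12, lim = 6, p = -2, x = 1, z = -11, the precondition holds but the weakest precondition fails.
Answer: invalid


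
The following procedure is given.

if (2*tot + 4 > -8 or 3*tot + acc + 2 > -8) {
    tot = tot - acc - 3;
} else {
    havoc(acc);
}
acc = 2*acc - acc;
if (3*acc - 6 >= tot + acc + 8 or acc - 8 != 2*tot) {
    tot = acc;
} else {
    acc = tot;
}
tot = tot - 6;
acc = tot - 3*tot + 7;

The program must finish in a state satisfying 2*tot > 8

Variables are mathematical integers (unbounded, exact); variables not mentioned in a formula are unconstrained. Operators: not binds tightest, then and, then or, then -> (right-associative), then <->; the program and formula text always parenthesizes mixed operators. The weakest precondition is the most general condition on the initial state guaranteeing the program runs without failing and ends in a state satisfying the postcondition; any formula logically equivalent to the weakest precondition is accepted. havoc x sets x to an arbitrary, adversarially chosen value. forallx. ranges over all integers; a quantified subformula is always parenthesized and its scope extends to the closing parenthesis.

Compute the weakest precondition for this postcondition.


Working backward. After the program, 2*tot > 8 must hold.
Before acc := tot - 3*tot + 7: 2*tot > 8
Before tot := tot - 6: 2*tot > 20
Then branch requires 2*acc > 20; else branch requires 2*tot > 20.
Before the if: ((2*acc >= tot + 14 or acc != 2*tot + 8) -> 2*acc > 20) and ((not (2*acc >= tot + 14 or acc != 2*tot + 8)) -> 2*tot > 20)
Before acc := 2*acc - acc: ((2*acc >= tot + 14 or acc != 2*tot + 8) -> 2*acc > 20) and ((not (2*acc >= tot + 14 or acc != 2*tot + 8)) -> 2*tot > 20)
Then branch requires ((3*acc >= tot + 11 or 3*acc != 2*tot + 2) -> 2*acc > 20) and ((not (3*acc >= tot + 11 or 3*acc != 2*tot + 2)) -> 2*tot > 2*acc + 26); else branch requires forall acc_1. (((2*acc_1 >= tot + 14 or acc_1 != 2*tot + 8) -> 2*acc_1 > 20) and ((not (2*acc_1 >= tot + 14 or acc_1 != 2*tot + 8)) -> 2*tot > 20)).
Before the if: ((2*tot > -12 or acc + 3*tot > -10) -> (((3*acc >= tot + 11 or 3*acc != 2*tot + 2) -> 2*acc > 20) and ((not (3*acc >= tot + 11 or 3*acc != 2*tot + 2)) -> 2*tot > 2*acc + 26))) and ((not (2*tot > -12 or acc + 3*tot > -10)) -> (forall acc_1. (((2*acc_1 >= tot + 14 or acc_1 != 2*tot + 8) -> 2*acc_1 > 20) and ((not (2*acc_1 >= tot + 14 or acc_1 != 2*tot + 8)) -> 2*tot > 20))))
Answer: WP = ((2*tot > -12 or acc + 3*tot > -10) -> (((3*acc >= tot + 11 or 3*acc != 2*tot + 2) -> 2*acc > 20) and ((not (3*acc >= tot + 11 or 3*acc != 2*tot + 2)) -> 2*tot > 2*acc + 26))) and ((not (2*tot > -12 or acc + 3*tot > -10)) -> (forall acc_1. (((2*acc_1 >= tot + 14 or acc_1 != 2*tot + 8) -> 2*acc_1 > 20) and ((not (2*acc_1 >= tot + 14 or acc_1 != 2*tot + 8)) -> 2*tot > 20))))


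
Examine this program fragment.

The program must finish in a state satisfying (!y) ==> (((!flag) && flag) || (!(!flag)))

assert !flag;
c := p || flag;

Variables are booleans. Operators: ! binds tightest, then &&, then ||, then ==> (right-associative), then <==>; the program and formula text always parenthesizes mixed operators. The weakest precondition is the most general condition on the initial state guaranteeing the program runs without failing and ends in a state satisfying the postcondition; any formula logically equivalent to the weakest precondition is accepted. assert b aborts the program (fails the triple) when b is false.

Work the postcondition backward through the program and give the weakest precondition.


Working backward. After the program, the postcondition (!y) ==> (((!flag) && flag) || (!(!flag))) must hold; in canonical form it is (!y) ==> flag.
Before c := p || flag: (!y) ==> flag
Before assert !flag: (!flag) && ((!y) ==> flag)
Answer: WP = (!flag) && ((!y) ==> flag)


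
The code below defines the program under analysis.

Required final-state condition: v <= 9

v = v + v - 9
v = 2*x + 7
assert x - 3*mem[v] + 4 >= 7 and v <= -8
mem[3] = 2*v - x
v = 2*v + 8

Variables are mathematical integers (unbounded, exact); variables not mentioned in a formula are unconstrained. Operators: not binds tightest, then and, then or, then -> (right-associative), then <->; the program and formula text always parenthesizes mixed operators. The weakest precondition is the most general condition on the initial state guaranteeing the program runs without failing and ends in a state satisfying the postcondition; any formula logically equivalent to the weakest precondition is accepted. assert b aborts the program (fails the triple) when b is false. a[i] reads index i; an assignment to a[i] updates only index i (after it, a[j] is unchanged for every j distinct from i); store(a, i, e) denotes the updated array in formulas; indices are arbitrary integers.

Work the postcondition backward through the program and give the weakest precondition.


Working backward. After the program, v <= 9 must hold.
Before v := 2*v + 8: 2*v <= 1
Before mem[3] := 2*v - x: 2*v <= 1
Before assert x - 3*mem[v] + 4 >= 7 and v <= -8: x >= 3*mem[v] + 3 and v <= -8 and 2*v <= 1
Before v := 2*x + 7: x >= 3*mem[2*x + 7] + 3 and 2*x <= -15 and 4*x <= -13
Before v := v + v - 9: x >= 3*mem[2*x + 7] + 3 and 2*x <= -15 and 4*x <= -13
Answer: WP = x >= 3*mem[2*x + 7] + 3 and 2*x <= -15 and 4*x <= -13


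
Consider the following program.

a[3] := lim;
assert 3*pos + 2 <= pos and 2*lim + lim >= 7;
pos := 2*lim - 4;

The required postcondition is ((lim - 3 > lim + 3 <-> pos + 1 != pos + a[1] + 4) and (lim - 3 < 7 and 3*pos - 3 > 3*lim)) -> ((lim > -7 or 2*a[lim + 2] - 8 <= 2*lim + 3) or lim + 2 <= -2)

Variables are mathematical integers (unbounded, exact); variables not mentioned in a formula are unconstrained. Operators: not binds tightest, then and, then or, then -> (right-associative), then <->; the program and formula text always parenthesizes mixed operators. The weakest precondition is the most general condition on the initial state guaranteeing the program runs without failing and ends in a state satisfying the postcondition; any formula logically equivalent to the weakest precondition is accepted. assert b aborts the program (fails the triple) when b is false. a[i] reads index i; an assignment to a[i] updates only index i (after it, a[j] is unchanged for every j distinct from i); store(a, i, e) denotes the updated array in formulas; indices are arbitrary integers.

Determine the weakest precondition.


Working backward. After the program, the postcondition ((lim - 3 > lim + 3 <-> pos + 1 != pos + a[1] + 4) and (lim - 3 < 7 and 3*pos - 3 > 3*lim)) -> ((lim > -7 or 2*a[lim + 2] - 8 <= 2*lim + 3) or lim + 2 <= -2) must hold; in canonical form it is ((not (a[1] != -3)) and lim < 10 and 3*pos > 3*lim + 3) -> (lim > -7 or 2*a[lim + 2] <= 2*lim + 11 or lim <= -4).
Before pos := 2*lim - 4: ((not (a[1] != -3)) and lim < 10 and 3*lim > 15) -> (lim > -7 or 2*a[lim + 2] <= 2*lim + 11 or lim <= -4)
Before assert 3*pos + 2 <= pos and 2*lim + lim >= 7: 2*pos <= -2 and 3*lim >= 7 and (((not (a[1] != -3)) and lim < 10 and 3*lim > 15) -> (lim > -7 or 2*a[lim + 2] <= 2*lim + 11 or lim <= -4))
Before a[3] := lim: 2*pos <= -2 and 3*lim >= 7 and (((not (a[1] != -3)) and lim < 10 and 3*lim > 15) -> (lim > -7 or 2*store(a, 3, lim)[lim + 2] <= 2*lim + 11 or lim <= -4))
Answer: WP = 2*pos <= -2 and 3*lim >= 7 and (((not (a[1] != -3)) and lim < 10 and 3*lim > 15) -> (lim > -7 or 2*store(a, 3, lim)[lim + 2] <= 2*lim + 11 or lim <= -4))


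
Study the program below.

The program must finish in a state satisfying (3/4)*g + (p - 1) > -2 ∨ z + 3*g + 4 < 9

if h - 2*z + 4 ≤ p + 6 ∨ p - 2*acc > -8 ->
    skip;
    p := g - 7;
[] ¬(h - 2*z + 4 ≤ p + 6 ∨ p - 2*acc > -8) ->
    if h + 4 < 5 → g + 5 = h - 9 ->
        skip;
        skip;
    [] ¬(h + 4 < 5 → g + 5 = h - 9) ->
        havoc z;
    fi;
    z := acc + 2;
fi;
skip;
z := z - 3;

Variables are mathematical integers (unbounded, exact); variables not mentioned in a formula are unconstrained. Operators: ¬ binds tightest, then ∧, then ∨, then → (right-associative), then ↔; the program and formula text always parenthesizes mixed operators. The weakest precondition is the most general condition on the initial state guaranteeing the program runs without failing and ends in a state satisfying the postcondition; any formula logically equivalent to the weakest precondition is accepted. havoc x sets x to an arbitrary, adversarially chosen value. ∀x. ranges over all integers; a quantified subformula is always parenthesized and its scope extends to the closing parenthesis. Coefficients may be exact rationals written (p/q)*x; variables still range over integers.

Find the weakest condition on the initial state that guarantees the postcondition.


Working backward. After the program, the postcondition (3/4)*g + (p - 1) > -2 ∨ z + 3*g + 4 < 9 must hold; in canonical form it is (3/4)*g + p > -1 ∨ 3*g + z < 5.
Before z := z - 3: (3/4)*g + p > -1 ∨ 3*g + z < 8
Before skip: (3/4)*g + p > -1 ∨ 3*g + z < 8
Then branch requires (7/4)*g > 6 ∨ 3*g + z < 8; else branch requires ((h < 1 → g = h - 14) → ((3/4)*g + p > -1 ∨ acc + 3*g < 6)) ∧ ((¬(h < 1 → g = h - 14)) → ((3/4)*g + p > -1 ∨ acc + 3*g < 6)).
Before the if: ((h ≤ p + 2*z + 2 ∨ p > 2*acc - 8) → ((7/4)*g > 6 ∨ 3*g + z < 8)) ∧ ((¬(h ≤ p + 2*z + 2 ∨ p > 2*acc - 8)) → (((h < 1 → g = h - 14) → ((3/4)*g + p > -1 ∨ acc + 3*g < 6)) ∧ ((¬(h < 1 → g = h - 14)) → ((3/4)*g + p > -1 ∨ acc + 3*g < 6))))
Answer: WP = ((h ≤ p + 2*z + 2 ∨ p > 2*acc - 8) → ((7/4)*g > 6 ∨ 3*g + z < 8)) ∧ ((¬(h ≤ p + 2*z + 2 ∨ p > 2*acc - 8)) → (((h < 1 → g = h - 14) → ((3/4)*g + p > -1 ∨ acc + 3*g < 6)) ∧ ((¬(h < 1 → g = h - 14)) → ((3/4)*g + p > -1 ∨ acc + 3*g < 6))))
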